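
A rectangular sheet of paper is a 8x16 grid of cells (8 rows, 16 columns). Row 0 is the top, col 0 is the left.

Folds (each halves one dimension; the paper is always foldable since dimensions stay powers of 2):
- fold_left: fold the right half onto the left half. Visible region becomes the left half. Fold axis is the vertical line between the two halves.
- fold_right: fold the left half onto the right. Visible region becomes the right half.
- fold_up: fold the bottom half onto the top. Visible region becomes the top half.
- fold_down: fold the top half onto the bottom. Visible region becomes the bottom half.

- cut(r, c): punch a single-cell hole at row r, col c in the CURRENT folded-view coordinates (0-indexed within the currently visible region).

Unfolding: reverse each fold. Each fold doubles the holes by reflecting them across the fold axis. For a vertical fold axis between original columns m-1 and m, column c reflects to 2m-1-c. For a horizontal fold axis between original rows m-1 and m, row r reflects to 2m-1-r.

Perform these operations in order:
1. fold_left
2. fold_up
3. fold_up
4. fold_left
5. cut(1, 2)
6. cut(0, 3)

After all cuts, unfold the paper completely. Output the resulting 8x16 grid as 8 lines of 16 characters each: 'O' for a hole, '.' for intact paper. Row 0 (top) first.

Op 1 fold_left: fold axis v@8; visible region now rows[0,8) x cols[0,8) = 8x8
Op 2 fold_up: fold axis h@4; visible region now rows[0,4) x cols[0,8) = 4x8
Op 3 fold_up: fold axis h@2; visible region now rows[0,2) x cols[0,8) = 2x8
Op 4 fold_left: fold axis v@4; visible region now rows[0,2) x cols[0,4) = 2x4
Op 5 cut(1, 2): punch at orig (1,2); cuts so far [(1, 2)]; region rows[0,2) x cols[0,4) = 2x4
Op 6 cut(0, 3): punch at orig (0,3); cuts so far [(0, 3), (1, 2)]; region rows[0,2) x cols[0,4) = 2x4
Unfold 1 (reflect across v@4): 4 holes -> [(0, 3), (0, 4), (1, 2), (1, 5)]
Unfold 2 (reflect across h@2): 8 holes -> [(0, 3), (0, 4), (1, 2), (1, 5), (2, 2), (2, 5), (3, 3), (3, 4)]
Unfold 3 (reflect across h@4): 16 holes -> [(0, 3), (0, 4), (1, 2), (1, 5), (2, 2), (2, 5), (3, 3), (3, 4), (4, 3), (4, 4), (5, 2), (5, 5), (6, 2), (6, 5), (7, 3), (7, 4)]
Unfold 4 (reflect across v@8): 32 holes -> [(0, 3), (0, 4), (0, 11), (0, 12), (1, 2), (1, 5), (1, 10), (1, 13), (2, 2), (2, 5), (2, 10), (2, 13), (3, 3), (3, 4), (3, 11), (3, 12), (4, 3), (4, 4), (4, 11), (4, 12), (5, 2), (5, 5), (5, 10), (5, 13), (6, 2), (6, 5), (6, 10), (6, 13), (7, 3), (7, 4), (7, 11), (7, 12)]

Answer: ...OO......OO...
..O..O....O..O..
..O..O....O..O..
...OO......OO...
...OO......OO...
..O..O....O..O..
..O..O....O..O..
...OO......OO...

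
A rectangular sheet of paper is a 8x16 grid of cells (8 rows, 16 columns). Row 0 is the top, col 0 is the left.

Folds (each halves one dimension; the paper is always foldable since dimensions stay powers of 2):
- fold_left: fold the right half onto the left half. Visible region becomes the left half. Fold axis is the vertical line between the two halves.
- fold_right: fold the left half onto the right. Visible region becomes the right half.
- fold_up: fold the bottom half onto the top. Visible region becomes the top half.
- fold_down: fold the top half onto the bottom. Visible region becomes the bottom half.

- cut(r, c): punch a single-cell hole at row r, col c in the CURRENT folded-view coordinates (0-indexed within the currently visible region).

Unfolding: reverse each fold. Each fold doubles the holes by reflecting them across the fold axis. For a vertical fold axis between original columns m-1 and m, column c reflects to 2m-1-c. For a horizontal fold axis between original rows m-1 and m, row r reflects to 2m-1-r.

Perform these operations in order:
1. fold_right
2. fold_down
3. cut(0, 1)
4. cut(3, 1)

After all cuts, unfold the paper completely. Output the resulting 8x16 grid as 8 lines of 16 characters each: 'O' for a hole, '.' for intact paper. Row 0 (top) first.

Op 1 fold_right: fold axis v@8; visible region now rows[0,8) x cols[8,16) = 8x8
Op 2 fold_down: fold axis h@4; visible region now rows[4,8) x cols[8,16) = 4x8
Op 3 cut(0, 1): punch at orig (4,9); cuts so far [(4, 9)]; region rows[4,8) x cols[8,16) = 4x8
Op 4 cut(3, 1): punch at orig (7,9); cuts so far [(4, 9), (7, 9)]; region rows[4,8) x cols[8,16) = 4x8
Unfold 1 (reflect across h@4): 4 holes -> [(0, 9), (3, 9), (4, 9), (7, 9)]
Unfold 2 (reflect across v@8): 8 holes -> [(0, 6), (0, 9), (3, 6), (3, 9), (4, 6), (4, 9), (7, 6), (7, 9)]

Answer: ......O..O......
................
................
......O..O......
......O..O......
................
................
......O..O......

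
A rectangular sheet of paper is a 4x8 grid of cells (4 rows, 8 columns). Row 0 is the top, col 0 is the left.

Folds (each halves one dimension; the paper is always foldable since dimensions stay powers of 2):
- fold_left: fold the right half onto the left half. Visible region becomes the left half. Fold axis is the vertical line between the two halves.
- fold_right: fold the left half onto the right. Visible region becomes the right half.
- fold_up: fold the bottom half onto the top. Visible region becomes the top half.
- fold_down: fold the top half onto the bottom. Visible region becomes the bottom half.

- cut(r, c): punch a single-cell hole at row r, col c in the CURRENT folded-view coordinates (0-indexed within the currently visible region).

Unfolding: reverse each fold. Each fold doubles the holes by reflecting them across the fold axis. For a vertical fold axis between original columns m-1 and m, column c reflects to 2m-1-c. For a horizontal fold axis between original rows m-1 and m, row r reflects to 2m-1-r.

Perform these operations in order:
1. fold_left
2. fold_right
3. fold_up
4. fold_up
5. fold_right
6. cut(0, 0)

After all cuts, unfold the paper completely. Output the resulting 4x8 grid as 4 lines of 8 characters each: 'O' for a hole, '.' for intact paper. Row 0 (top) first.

Answer: OOOOOOOO
OOOOOOOO
OOOOOOOO
OOOOOOOO

Derivation:
Op 1 fold_left: fold axis v@4; visible region now rows[0,4) x cols[0,4) = 4x4
Op 2 fold_right: fold axis v@2; visible region now rows[0,4) x cols[2,4) = 4x2
Op 3 fold_up: fold axis h@2; visible region now rows[0,2) x cols[2,4) = 2x2
Op 4 fold_up: fold axis h@1; visible region now rows[0,1) x cols[2,4) = 1x2
Op 5 fold_right: fold axis v@3; visible region now rows[0,1) x cols[3,4) = 1x1
Op 6 cut(0, 0): punch at orig (0,3); cuts so far [(0, 3)]; region rows[0,1) x cols[3,4) = 1x1
Unfold 1 (reflect across v@3): 2 holes -> [(0, 2), (0, 3)]
Unfold 2 (reflect across h@1): 4 holes -> [(0, 2), (0, 3), (1, 2), (1, 3)]
Unfold 3 (reflect across h@2): 8 holes -> [(0, 2), (0, 3), (1, 2), (1, 3), (2, 2), (2, 3), (3, 2), (3, 3)]
Unfold 4 (reflect across v@2): 16 holes -> [(0, 0), (0, 1), (0, 2), (0, 3), (1, 0), (1, 1), (1, 2), (1, 3), (2, 0), (2, 1), (2, 2), (2, 3), (3, 0), (3, 1), (3, 2), (3, 3)]
Unfold 5 (reflect across v@4): 32 holes -> [(0, 0), (0, 1), (0, 2), (0, 3), (0, 4), (0, 5), (0, 6), (0, 7), (1, 0), (1, 1), (1, 2), (1, 3), (1, 4), (1, 5), (1, 6), (1, 7), (2, 0), (2, 1), (2, 2), (2, 3), (2, 4), (2, 5), (2, 6), (2, 7), (3, 0), (3, 1), (3, 2), (3, 3), (3, 4), (3, 5), (3, 6), (3, 7)]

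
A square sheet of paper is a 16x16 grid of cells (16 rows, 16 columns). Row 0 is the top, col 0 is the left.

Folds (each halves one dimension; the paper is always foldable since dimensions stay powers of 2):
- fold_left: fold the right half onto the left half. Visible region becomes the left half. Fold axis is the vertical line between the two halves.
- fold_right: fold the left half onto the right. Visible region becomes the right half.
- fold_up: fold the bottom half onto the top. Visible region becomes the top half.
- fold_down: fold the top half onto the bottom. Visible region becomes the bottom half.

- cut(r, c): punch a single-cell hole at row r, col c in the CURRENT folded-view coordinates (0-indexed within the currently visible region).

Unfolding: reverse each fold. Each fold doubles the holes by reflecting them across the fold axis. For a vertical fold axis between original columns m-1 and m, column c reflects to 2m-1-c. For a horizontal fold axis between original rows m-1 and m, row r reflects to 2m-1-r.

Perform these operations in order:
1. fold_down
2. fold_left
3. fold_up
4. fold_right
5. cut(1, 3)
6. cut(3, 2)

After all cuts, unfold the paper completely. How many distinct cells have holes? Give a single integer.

Answer: 32

Derivation:
Op 1 fold_down: fold axis h@8; visible region now rows[8,16) x cols[0,16) = 8x16
Op 2 fold_left: fold axis v@8; visible region now rows[8,16) x cols[0,8) = 8x8
Op 3 fold_up: fold axis h@12; visible region now rows[8,12) x cols[0,8) = 4x8
Op 4 fold_right: fold axis v@4; visible region now rows[8,12) x cols[4,8) = 4x4
Op 5 cut(1, 3): punch at orig (9,7); cuts so far [(9, 7)]; region rows[8,12) x cols[4,8) = 4x4
Op 6 cut(3, 2): punch at orig (11,6); cuts so far [(9, 7), (11, 6)]; region rows[8,12) x cols[4,8) = 4x4
Unfold 1 (reflect across v@4): 4 holes -> [(9, 0), (9, 7), (11, 1), (11, 6)]
Unfold 2 (reflect across h@12): 8 holes -> [(9, 0), (9, 7), (11, 1), (11, 6), (12, 1), (12, 6), (14, 0), (14, 7)]
Unfold 3 (reflect across v@8): 16 holes -> [(9, 0), (9, 7), (9, 8), (9, 15), (11, 1), (11, 6), (11, 9), (11, 14), (12, 1), (12, 6), (12, 9), (12, 14), (14, 0), (14, 7), (14, 8), (14, 15)]
Unfold 4 (reflect across h@8): 32 holes -> [(1, 0), (1, 7), (1, 8), (1, 15), (3, 1), (3, 6), (3, 9), (3, 14), (4, 1), (4, 6), (4, 9), (4, 14), (6, 0), (6, 7), (6, 8), (6, 15), (9, 0), (9, 7), (9, 8), (9, 15), (11, 1), (11, 6), (11, 9), (11, 14), (12, 1), (12, 6), (12, 9), (12, 14), (14, 0), (14, 7), (14, 8), (14, 15)]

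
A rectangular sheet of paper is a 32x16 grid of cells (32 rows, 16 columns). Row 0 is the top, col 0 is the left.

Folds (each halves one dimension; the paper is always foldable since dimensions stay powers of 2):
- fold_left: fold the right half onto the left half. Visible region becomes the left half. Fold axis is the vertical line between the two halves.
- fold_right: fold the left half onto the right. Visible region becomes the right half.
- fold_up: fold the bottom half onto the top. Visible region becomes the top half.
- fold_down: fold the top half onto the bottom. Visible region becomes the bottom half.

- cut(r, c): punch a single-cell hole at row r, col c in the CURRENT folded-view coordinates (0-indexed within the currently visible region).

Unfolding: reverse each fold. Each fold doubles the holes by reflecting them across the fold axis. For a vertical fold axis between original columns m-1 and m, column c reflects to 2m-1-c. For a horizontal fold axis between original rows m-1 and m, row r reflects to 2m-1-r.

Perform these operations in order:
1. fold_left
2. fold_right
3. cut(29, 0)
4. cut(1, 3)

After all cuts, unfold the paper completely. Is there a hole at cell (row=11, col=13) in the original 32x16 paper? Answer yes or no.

Answer: no

Derivation:
Op 1 fold_left: fold axis v@8; visible region now rows[0,32) x cols[0,8) = 32x8
Op 2 fold_right: fold axis v@4; visible region now rows[0,32) x cols[4,8) = 32x4
Op 3 cut(29, 0): punch at orig (29,4); cuts so far [(29, 4)]; region rows[0,32) x cols[4,8) = 32x4
Op 4 cut(1, 3): punch at orig (1,7); cuts so far [(1, 7), (29, 4)]; region rows[0,32) x cols[4,8) = 32x4
Unfold 1 (reflect across v@4): 4 holes -> [(1, 0), (1, 7), (29, 3), (29, 4)]
Unfold 2 (reflect across v@8): 8 holes -> [(1, 0), (1, 7), (1, 8), (1, 15), (29, 3), (29, 4), (29, 11), (29, 12)]
Holes: [(1, 0), (1, 7), (1, 8), (1, 15), (29, 3), (29, 4), (29, 11), (29, 12)]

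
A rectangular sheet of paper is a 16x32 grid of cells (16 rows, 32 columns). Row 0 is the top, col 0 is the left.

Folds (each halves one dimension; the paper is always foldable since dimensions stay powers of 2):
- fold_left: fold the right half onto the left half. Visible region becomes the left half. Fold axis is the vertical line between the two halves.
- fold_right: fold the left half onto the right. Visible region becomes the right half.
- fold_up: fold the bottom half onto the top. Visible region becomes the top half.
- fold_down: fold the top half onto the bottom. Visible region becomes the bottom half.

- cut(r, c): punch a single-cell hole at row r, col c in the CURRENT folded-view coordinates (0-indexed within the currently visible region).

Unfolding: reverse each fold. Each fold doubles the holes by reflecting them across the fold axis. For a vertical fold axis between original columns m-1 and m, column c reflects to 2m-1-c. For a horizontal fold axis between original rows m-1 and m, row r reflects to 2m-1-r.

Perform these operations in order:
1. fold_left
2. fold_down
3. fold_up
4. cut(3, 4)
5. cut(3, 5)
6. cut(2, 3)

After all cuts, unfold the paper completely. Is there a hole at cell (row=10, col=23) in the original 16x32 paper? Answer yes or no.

Op 1 fold_left: fold axis v@16; visible region now rows[0,16) x cols[0,16) = 16x16
Op 2 fold_down: fold axis h@8; visible region now rows[8,16) x cols[0,16) = 8x16
Op 3 fold_up: fold axis h@12; visible region now rows[8,12) x cols[0,16) = 4x16
Op 4 cut(3, 4): punch at orig (11,4); cuts so far [(11, 4)]; region rows[8,12) x cols[0,16) = 4x16
Op 5 cut(3, 5): punch at orig (11,5); cuts so far [(11, 4), (11, 5)]; region rows[8,12) x cols[0,16) = 4x16
Op 6 cut(2, 3): punch at orig (10,3); cuts so far [(10, 3), (11, 4), (11, 5)]; region rows[8,12) x cols[0,16) = 4x16
Unfold 1 (reflect across h@12): 6 holes -> [(10, 3), (11, 4), (11, 5), (12, 4), (12, 5), (13, 3)]
Unfold 2 (reflect across h@8): 12 holes -> [(2, 3), (3, 4), (3, 5), (4, 4), (4, 5), (5, 3), (10, 3), (11, 4), (11, 5), (12, 4), (12, 5), (13, 3)]
Unfold 3 (reflect across v@16): 24 holes -> [(2, 3), (2, 28), (3, 4), (3, 5), (3, 26), (3, 27), (4, 4), (4, 5), (4, 26), (4, 27), (5, 3), (5, 28), (10, 3), (10, 28), (11, 4), (11, 5), (11, 26), (11, 27), (12, 4), (12, 5), (12, 26), (12, 27), (13, 3), (13, 28)]
Holes: [(2, 3), (2, 28), (3, 4), (3, 5), (3, 26), (3, 27), (4, 4), (4, 5), (4, 26), (4, 27), (5, 3), (5, 28), (10, 3), (10, 28), (11, 4), (11, 5), (11, 26), (11, 27), (12, 4), (12, 5), (12, 26), (12, 27), (13, 3), (13, 28)]

Answer: no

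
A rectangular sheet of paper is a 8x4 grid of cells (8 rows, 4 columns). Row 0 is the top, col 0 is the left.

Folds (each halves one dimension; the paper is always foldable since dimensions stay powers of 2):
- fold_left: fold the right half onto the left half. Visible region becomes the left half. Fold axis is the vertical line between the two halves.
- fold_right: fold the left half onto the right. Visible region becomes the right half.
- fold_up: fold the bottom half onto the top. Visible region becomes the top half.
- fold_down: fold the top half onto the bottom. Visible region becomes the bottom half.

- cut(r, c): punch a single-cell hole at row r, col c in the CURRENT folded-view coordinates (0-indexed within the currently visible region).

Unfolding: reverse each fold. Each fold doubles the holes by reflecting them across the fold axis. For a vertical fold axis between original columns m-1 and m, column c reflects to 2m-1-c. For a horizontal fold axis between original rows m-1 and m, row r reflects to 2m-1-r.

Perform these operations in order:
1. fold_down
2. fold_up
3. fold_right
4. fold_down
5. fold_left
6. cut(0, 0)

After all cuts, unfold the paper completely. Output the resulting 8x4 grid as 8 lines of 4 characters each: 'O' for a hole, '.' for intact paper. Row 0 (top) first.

Answer: OOOO
OOOO
OOOO
OOOO
OOOO
OOOO
OOOO
OOOO

Derivation:
Op 1 fold_down: fold axis h@4; visible region now rows[4,8) x cols[0,4) = 4x4
Op 2 fold_up: fold axis h@6; visible region now rows[4,6) x cols[0,4) = 2x4
Op 3 fold_right: fold axis v@2; visible region now rows[4,6) x cols[2,4) = 2x2
Op 4 fold_down: fold axis h@5; visible region now rows[5,6) x cols[2,4) = 1x2
Op 5 fold_left: fold axis v@3; visible region now rows[5,6) x cols[2,3) = 1x1
Op 6 cut(0, 0): punch at orig (5,2); cuts so far [(5, 2)]; region rows[5,6) x cols[2,3) = 1x1
Unfold 1 (reflect across v@3): 2 holes -> [(5, 2), (5, 3)]
Unfold 2 (reflect across h@5): 4 holes -> [(4, 2), (4, 3), (5, 2), (5, 3)]
Unfold 3 (reflect across v@2): 8 holes -> [(4, 0), (4, 1), (4, 2), (4, 3), (5, 0), (5, 1), (5, 2), (5, 3)]
Unfold 4 (reflect across h@6): 16 holes -> [(4, 0), (4, 1), (4, 2), (4, 3), (5, 0), (5, 1), (5, 2), (5, 3), (6, 0), (6, 1), (6, 2), (6, 3), (7, 0), (7, 1), (7, 2), (7, 3)]
Unfold 5 (reflect across h@4): 32 holes -> [(0, 0), (0, 1), (0, 2), (0, 3), (1, 0), (1, 1), (1, 2), (1, 3), (2, 0), (2, 1), (2, 2), (2, 3), (3, 0), (3, 1), (3, 2), (3, 3), (4, 0), (4, 1), (4, 2), (4, 3), (5, 0), (5, 1), (5, 2), (5, 3), (6, 0), (6, 1), (6, 2), (6, 3), (7, 0), (7, 1), (7, 2), (7, 3)]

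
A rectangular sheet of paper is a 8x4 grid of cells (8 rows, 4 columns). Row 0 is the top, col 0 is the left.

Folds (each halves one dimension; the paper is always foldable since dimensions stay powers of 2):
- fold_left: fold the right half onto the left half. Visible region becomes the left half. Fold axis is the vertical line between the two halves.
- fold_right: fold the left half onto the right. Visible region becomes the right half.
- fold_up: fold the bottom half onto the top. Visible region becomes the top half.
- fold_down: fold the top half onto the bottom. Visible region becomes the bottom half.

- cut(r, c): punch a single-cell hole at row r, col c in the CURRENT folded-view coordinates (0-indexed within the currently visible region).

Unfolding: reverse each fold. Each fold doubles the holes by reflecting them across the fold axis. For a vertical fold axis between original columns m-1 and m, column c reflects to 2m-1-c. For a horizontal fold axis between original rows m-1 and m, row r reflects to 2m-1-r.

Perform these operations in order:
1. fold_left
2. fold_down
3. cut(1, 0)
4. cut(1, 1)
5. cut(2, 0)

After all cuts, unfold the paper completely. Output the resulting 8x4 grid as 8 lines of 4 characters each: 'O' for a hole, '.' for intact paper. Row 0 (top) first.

Answer: ....
O..O
OOOO
....
....
OOOO
O..O
....

Derivation:
Op 1 fold_left: fold axis v@2; visible region now rows[0,8) x cols[0,2) = 8x2
Op 2 fold_down: fold axis h@4; visible region now rows[4,8) x cols[0,2) = 4x2
Op 3 cut(1, 0): punch at orig (5,0); cuts so far [(5, 0)]; region rows[4,8) x cols[0,2) = 4x2
Op 4 cut(1, 1): punch at orig (5,1); cuts so far [(5, 0), (5, 1)]; region rows[4,8) x cols[0,2) = 4x2
Op 5 cut(2, 0): punch at orig (6,0); cuts so far [(5, 0), (5, 1), (6, 0)]; region rows[4,8) x cols[0,2) = 4x2
Unfold 1 (reflect across h@4): 6 holes -> [(1, 0), (2, 0), (2, 1), (5, 0), (5, 1), (6, 0)]
Unfold 2 (reflect across v@2): 12 holes -> [(1, 0), (1, 3), (2, 0), (2, 1), (2, 2), (2, 3), (5, 0), (5, 1), (5, 2), (5, 3), (6, 0), (6, 3)]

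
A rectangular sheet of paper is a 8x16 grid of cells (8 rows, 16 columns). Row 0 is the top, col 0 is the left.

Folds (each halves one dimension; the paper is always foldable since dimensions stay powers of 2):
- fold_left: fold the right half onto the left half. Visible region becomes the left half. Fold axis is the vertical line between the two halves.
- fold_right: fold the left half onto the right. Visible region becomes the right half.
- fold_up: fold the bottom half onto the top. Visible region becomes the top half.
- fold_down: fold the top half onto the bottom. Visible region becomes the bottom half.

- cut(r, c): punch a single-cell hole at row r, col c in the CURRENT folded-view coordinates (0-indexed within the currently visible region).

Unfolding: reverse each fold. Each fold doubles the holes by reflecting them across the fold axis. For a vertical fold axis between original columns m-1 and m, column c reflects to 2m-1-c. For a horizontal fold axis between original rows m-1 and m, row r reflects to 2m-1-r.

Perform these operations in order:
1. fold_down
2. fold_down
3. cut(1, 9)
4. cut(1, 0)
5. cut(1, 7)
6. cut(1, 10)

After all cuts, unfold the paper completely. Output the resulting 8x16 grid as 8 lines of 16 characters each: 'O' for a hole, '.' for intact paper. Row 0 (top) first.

Op 1 fold_down: fold axis h@4; visible region now rows[4,8) x cols[0,16) = 4x16
Op 2 fold_down: fold axis h@6; visible region now rows[6,8) x cols[0,16) = 2x16
Op 3 cut(1, 9): punch at orig (7,9); cuts so far [(7, 9)]; region rows[6,8) x cols[0,16) = 2x16
Op 4 cut(1, 0): punch at orig (7,0); cuts so far [(7, 0), (7, 9)]; region rows[6,8) x cols[0,16) = 2x16
Op 5 cut(1, 7): punch at orig (7,7); cuts so far [(7, 0), (7, 7), (7, 9)]; region rows[6,8) x cols[0,16) = 2x16
Op 6 cut(1, 10): punch at orig (7,10); cuts so far [(7, 0), (7, 7), (7, 9), (7, 10)]; region rows[6,8) x cols[0,16) = 2x16
Unfold 1 (reflect across h@6): 8 holes -> [(4, 0), (4, 7), (4, 9), (4, 10), (7, 0), (7, 7), (7, 9), (7, 10)]
Unfold 2 (reflect across h@4): 16 holes -> [(0, 0), (0, 7), (0, 9), (0, 10), (3, 0), (3, 7), (3, 9), (3, 10), (4, 0), (4, 7), (4, 9), (4, 10), (7, 0), (7, 7), (7, 9), (7, 10)]

Answer: O......O.OO.....
................
................
O......O.OO.....
O......O.OO.....
................
................
O......O.OO.....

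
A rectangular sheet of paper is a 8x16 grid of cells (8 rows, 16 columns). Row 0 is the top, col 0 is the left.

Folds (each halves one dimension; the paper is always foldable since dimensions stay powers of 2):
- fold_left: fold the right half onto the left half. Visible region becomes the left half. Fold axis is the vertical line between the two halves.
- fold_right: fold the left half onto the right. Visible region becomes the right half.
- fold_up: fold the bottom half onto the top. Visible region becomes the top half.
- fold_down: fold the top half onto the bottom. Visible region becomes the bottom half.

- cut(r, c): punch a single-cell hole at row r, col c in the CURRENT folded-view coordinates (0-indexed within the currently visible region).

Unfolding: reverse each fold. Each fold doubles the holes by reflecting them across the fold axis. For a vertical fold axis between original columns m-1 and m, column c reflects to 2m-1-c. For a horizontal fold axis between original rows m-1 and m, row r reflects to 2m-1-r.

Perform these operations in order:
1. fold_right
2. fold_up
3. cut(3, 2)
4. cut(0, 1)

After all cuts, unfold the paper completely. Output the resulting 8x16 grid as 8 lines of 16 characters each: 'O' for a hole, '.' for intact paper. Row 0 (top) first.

Answer: ......O..O......
................
................
.....O....O.....
.....O....O.....
................
................
......O..O......

Derivation:
Op 1 fold_right: fold axis v@8; visible region now rows[0,8) x cols[8,16) = 8x8
Op 2 fold_up: fold axis h@4; visible region now rows[0,4) x cols[8,16) = 4x8
Op 3 cut(3, 2): punch at orig (3,10); cuts so far [(3, 10)]; region rows[0,4) x cols[8,16) = 4x8
Op 4 cut(0, 1): punch at orig (0,9); cuts so far [(0, 9), (3, 10)]; region rows[0,4) x cols[8,16) = 4x8
Unfold 1 (reflect across h@4): 4 holes -> [(0, 9), (3, 10), (4, 10), (7, 9)]
Unfold 2 (reflect across v@8): 8 holes -> [(0, 6), (0, 9), (3, 5), (3, 10), (4, 5), (4, 10), (7, 6), (7, 9)]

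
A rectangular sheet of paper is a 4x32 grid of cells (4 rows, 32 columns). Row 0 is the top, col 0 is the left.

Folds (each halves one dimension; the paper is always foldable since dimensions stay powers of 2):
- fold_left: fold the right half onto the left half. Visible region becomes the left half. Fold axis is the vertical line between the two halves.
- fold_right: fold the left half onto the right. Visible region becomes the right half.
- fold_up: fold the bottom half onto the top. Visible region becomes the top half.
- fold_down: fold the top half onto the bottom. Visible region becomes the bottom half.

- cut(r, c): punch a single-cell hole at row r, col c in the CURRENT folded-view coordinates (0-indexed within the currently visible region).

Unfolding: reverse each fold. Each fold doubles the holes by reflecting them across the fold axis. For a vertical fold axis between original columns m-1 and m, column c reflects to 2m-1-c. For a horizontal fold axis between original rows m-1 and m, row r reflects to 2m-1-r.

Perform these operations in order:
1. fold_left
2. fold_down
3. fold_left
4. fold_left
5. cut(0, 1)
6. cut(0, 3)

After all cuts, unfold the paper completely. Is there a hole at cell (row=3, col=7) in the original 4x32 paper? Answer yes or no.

Op 1 fold_left: fold axis v@16; visible region now rows[0,4) x cols[0,16) = 4x16
Op 2 fold_down: fold axis h@2; visible region now rows[2,4) x cols[0,16) = 2x16
Op 3 fold_left: fold axis v@8; visible region now rows[2,4) x cols[0,8) = 2x8
Op 4 fold_left: fold axis v@4; visible region now rows[2,4) x cols[0,4) = 2x4
Op 5 cut(0, 1): punch at orig (2,1); cuts so far [(2, 1)]; region rows[2,4) x cols[0,4) = 2x4
Op 6 cut(0, 3): punch at orig (2,3); cuts so far [(2, 1), (2, 3)]; region rows[2,4) x cols[0,4) = 2x4
Unfold 1 (reflect across v@4): 4 holes -> [(2, 1), (2, 3), (2, 4), (2, 6)]
Unfold 2 (reflect across v@8): 8 holes -> [(2, 1), (2, 3), (2, 4), (2, 6), (2, 9), (2, 11), (2, 12), (2, 14)]
Unfold 3 (reflect across h@2): 16 holes -> [(1, 1), (1, 3), (1, 4), (1, 6), (1, 9), (1, 11), (1, 12), (1, 14), (2, 1), (2, 3), (2, 4), (2, 6), (2, 9), (2, 11), (2, 12), (2, 14)]
Unfold 4 (reflect across v@16): 32 holes -> [(1, 1), (1, 3), (1, 4), (1, 6), (1, 9), (1, 11), (1, 12), (1, 14), (1, 17), (1, 19), (1, 20), (1, 22), (1, 25), (1, 27), (1, 28), (1, 30), (2, 1), (2, 3), (2, 4), (2, 6), (2, 9), (2, 11), (2, 12), (2, 14), (2, 17), (2, 19), (2, 20), (2, 22), (2, 25), (2, 27), (2, 28), (2, 30)]
Holes: [(1, 1), (1, 3), (1, 4), (1, 6), (1, 9), (1, 11), (1, 12), (1, 14), (1, 17), (1, 19), (1, 20), (1, 22), (1, 25), (1, 27), (1, 28), (1, 30), (2, 1), (2, 3), (2, 4), (2, 6), (2, 9), (2, 11), (2, 12), (2, 14), (2, 17), (2, 19), (2, 20), (2, 22), (2, 25), (2, 27), (2, 28), (2, 30)]

Answer: no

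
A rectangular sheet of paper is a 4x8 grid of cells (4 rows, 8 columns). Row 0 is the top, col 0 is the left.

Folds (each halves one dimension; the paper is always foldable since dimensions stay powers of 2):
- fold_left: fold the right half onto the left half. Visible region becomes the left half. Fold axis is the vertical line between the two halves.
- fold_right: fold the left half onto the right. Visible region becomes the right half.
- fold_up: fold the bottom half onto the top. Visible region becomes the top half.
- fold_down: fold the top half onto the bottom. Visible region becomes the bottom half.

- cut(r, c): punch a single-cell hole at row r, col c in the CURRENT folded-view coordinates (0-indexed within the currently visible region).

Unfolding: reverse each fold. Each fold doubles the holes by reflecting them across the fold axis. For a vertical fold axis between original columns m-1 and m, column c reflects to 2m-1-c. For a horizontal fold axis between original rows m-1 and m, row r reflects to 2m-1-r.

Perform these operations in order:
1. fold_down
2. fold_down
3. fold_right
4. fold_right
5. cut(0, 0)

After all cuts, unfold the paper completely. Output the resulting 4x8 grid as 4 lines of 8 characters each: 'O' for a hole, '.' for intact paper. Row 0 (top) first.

Op 1 fold_down: fold axis h@2; visible region now rows[2,4) x cols[0,8) = 2x8
Op 2 fold_down: fold axis h@3; visible region now rows[3,4) x cols[0,8) = 1x8
Op 3 fold_right: fold axis v@4; visible region now rows[3,4) x cols[4,8) = 1x4
Op 4 fold_right: fold axis v@6; visible region now rows[3,4) x cols[6,8) = 1x2
Op 5 cut(0, 0): punch at orig (3,6); cuts so far [(3, 6)]; region rows[3,4) x cols[6,8) = 1x2
Unfold 1 (reflect across v@6): 2 holes -> [(3, 5), (3, 6)]
Unfold 2 (reflect across v@4): 4 holes -> [(3, 1), (3, 2), (3, 5), (3, 6)]
Unfold 3 (reflect across h@3): 8 holes -> [(2, 1), (2, 2), (2, 5), (2, 6), (3, 1), (3, 2), (3, 5), (3, 6)]
Unfold 4 (reflect across h@2): 16 holes -> [(0, 1), (0, 2), (0, 5), (0, 6), (1, 1), (1, 2), (1, 5), (1, 6), (2, 1), (2, 2), (2, 5), (2, 6), (3, 1), (3, 2), (3, 5), (3, 6)]

Answer: .OO..OO.
.OO..OO.
.OO..OO.
.OO..OO.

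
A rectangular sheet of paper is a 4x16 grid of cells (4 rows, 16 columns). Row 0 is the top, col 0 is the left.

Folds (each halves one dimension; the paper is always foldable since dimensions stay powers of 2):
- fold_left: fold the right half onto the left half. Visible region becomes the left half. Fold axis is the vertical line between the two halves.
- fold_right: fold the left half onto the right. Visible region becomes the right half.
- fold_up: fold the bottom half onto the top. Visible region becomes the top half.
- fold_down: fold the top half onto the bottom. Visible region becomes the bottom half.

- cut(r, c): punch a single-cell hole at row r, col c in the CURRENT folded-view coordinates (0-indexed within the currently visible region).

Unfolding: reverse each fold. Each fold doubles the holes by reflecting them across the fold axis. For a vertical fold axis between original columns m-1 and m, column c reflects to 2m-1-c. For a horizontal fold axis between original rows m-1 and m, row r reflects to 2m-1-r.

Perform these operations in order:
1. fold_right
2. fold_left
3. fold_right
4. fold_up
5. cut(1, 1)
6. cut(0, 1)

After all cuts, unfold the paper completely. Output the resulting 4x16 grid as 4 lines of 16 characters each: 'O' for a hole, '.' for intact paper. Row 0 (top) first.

Answer: O..OO..OO..OO..O
O..OO..OO..OO..O
O..OO..OO..OO..O
O..OO..OO..OO..O

Derivation:
Op 1 fold_right: fold axis v@8; visible region now rows[0,4) x cols[8,16) = 4x8
Op 2 fold_left: fold axis v@12; visible region now rows[0,4) x cols[8,12) = 4x4
Op 3 fold_right: fold axis v@10; visible region now rows[0,4) x cols[10,12) = 4x2
Op 4 fold_up: fold axis h@2; visible region now rows[0,2) x cols[10,12) = 2x2
Op 5 cut(1, 1): punch at orig (1,11); cuts so far [(1, 11)]; region rows[0,2) x cols[10,12) = 2x2
Op 6 cut(0, 1): punch at orig (0,11); cuts so far [(0, 11), (1, 11)]; region rows[0,2) x cols[10,12) = 2x2
Unfold 1 (reflect across h@2): 4 holes -> [(0, 11), (1, 11), (2, 11), (3, 11)]
Unfold 2 (reflect across v@10): 8 holes -> [(0, 8), (0, 11), (1, 8), (1, 11), (2, 8), (2, 11), (3, 8), (3, 11)]
Unfold 3 (reflect across v@12): 16 holes -> [(0, 8), (0, 11), (0, 12), (0, 15), (1, 8), (1, 11), (1, 12), (1, 15), (2, 8), (2, 11), (2, 12), (2, 15), (3, 8), (3, 11), (3, 12), (3, 15)]
Unfold 4 (reflect across v@8): 32 holes -> [(0, 0), (0, 3), (0, 4), (0, 7), (0, 8), (0, 11), (0, 12), (0, 15), (1, 0), (1, 3), (1, 4), (1, 7), (1, 8), (1, 11), (1, 12), (1, 15), (2, 0), (2, 3), (2, 4), (2, 7), (2, 8), (2, 11), (2, 12), (2, 15), (3, 0), (3, 3), (3, 4), (3, 7), (3, 8), (3, 11), (3, 12), (3, 15)]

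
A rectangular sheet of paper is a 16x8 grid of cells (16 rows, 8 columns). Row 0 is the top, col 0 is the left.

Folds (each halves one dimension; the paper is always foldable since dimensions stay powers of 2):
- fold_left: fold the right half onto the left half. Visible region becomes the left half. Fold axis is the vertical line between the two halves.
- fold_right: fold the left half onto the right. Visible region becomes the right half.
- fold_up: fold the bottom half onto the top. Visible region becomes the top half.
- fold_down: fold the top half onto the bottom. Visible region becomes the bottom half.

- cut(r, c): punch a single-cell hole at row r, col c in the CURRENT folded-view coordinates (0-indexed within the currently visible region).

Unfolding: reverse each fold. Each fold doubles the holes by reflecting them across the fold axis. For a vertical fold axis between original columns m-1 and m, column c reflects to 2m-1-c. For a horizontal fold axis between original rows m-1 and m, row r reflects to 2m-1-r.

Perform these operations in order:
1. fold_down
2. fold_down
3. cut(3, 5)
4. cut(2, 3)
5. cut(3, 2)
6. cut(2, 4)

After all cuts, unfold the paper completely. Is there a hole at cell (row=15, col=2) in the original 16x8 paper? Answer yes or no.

Answer: yes

Derivation:
Op 1 fold_down: fold axis h@8; visible region now rows[8,16) x cols[0,8) = 8x8
Op 2 fold_down: fold axis h@12; visible region now rows[12,16) x cols[0,8) = 4x8
Op 3 cut(3, 5): punch at orig (15,5); cuts so far [(15, 5)]; region rows[12,16) x cols[0,8) = 4x8
Op 4 cut(2, 3): punch at orig (14,3); cuts so far [(14, 3), (15, 5)]; region rows[12,16) x cols[0,8) = 4x8
Op 5 cut(3, 2): punch at orig (15,2); cuts so far [(14, 3), (15, 2), (15, 5)]; region rows[12,16) x cols[0,8) = 4x8
Op 6 cut(2, 4): punch at orig (14,4); cuts so far [(14, 3), (14, 4), (15, 2), (15, 5)]; region rows[12,16) x cols[0,8) = 4x8
Unfold 1 (reflect across h@12): 8 holes -> [(8, 2), (8, 5), (9, 3), (9, 4), (14, 3), (14, 4), (15, 2), (15, 5)]
Unfold 2 (reflect across h@8): 16 holes -> [(0, 2), (0, 5), (1, 3), (1, 4), (6, 3), (6, 4), (7, 2), (7, 5), (8, 2), (8, 5), (9, 3), (9, 4), (14, 3), (14, 4), (15, 2), (15, 5)]
Holes: [(0, 2), (0, 5), (1, 3), (1, 4), (6, 3), (6, 4), (7, 2), (7, 5), (8, 2), (8, 5), (9, 3), (9, 4), (14, 3), (14, 4), (15, 2), (15, 5)]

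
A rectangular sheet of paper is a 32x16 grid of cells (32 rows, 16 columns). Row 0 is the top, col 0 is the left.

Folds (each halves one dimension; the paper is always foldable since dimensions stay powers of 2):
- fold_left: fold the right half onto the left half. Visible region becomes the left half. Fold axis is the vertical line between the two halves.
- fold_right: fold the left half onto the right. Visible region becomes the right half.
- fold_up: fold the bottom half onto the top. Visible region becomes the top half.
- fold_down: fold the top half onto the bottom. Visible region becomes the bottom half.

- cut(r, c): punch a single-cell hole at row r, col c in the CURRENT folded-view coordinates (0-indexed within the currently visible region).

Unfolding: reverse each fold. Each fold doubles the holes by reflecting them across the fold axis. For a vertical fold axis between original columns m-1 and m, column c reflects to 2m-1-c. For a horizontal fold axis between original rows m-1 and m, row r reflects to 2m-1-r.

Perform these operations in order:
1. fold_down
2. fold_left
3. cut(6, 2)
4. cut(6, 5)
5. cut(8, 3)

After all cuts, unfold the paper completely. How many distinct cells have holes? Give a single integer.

Op 1 fold_down: fold axis h@16; visible region now rows[16,32) x cols[0,16) = 16x16
Op 2 fold_left: fold axis v@8; visible region now rows[16,32) x cols[0,8) = 16x8
Op 3 cut(6, 2): punch at orig (22,2); cuts so far [(22, 2)]; region rows[16,32) x cols[0,8) = 16x8
Op 4 cut(6, 5): punch at orig (22,5); cuts so far [(22, 2), (22, 5)]; region rows[16,32) x cols[0,8) = 16x8
Op 5 cut(8, 3): punch at orig (24,3); cuts so far [(22, 2), (22, 5), (24, 3)]; region rows[16,32) x cols[0,8) = 16x8
Unfold 1 (reflect across v@8): 6 holes -> [(22, 2), (22, 5), (22, 10), (22, 13), (24, 3), (24, 12)]
Unfold 2 (reflect across h@16): 12 holes -> [(7, 3), (7, 12), (9, 2), (9, 5), (9, 10), (9, 13), (22, 2), (22, 5), (22, 10), (22, 13), (24, 3), (24, 12)]

Answer: 12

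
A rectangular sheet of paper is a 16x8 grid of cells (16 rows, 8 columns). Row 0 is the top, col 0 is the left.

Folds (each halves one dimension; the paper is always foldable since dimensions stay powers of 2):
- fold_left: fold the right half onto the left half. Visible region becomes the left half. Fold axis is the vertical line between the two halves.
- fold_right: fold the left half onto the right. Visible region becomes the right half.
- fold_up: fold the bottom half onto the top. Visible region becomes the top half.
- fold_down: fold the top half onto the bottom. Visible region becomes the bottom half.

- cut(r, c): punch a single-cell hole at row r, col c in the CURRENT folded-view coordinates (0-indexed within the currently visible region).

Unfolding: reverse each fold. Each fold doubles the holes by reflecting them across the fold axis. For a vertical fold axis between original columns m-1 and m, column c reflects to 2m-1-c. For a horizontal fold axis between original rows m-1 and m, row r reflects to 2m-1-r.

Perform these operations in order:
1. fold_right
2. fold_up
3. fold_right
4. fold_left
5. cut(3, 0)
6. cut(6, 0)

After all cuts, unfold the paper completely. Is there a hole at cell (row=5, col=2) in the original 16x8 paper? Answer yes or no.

Answer: no

Derivation:
Op 1 fold_right: fold axis v@4; visible region now rows[0,16) x cols[4,8) = 16x4
Op 2 fold_up: fold axis h@8; visible region now rows[0,8) x cols[4,8) = 8x4
Op 3 fold_right: fold axis v@6; visible region now rows[0,8) x cols[6,8) = 8x2
Op 4 fold_left: fold axis v@7; visible region now rows[0,8) x cols[6,7) = 8x1
Op 5 cut(3, 0): punch at orig (3,6); cuts so far [(3, 6)]; region rows[0,8) x cols[6,7) = 8x1
Op 6 cut(6, 0): punch at orig (6,6); cuts so far [(3, 6), (6, 6)]; region rows[0,8) x cols[6,7) = 8x1
Unfold 1 (reflect across v@7): 4 holes -> [(3, 6), (3, 7), (6, 6), (6, 7)]
Unfold 2 (reflect across v@6): 8 holes -> [(3, 4), (3, 5), (3, 6), (3, 7), (6, 4), (6, 5), (6, 6), (6, 7)]
Unfold 3 (reflect across h@8): 16 holes -> [(3, 4), (3, 5), (3, 6), (3, 7), (6, 4), (6, 5), (6, 6), (6, 7), (9, 4), (9, 5), (9, 6), (9, 7), (12, 4), (12, 5), (12, 6), (12, 7)]
Unfold 4 (reflect across v@4): 32 holes -> [(3, 0), (3, 1), (3, 2), (3, 3), (3, 4), (3, 5), (3, 6), (3, 7), (6, 0), (6, 1), (6, 2), (6, 3), (6, 4), (6, 5), (6, 6), (6, 7), (9, 0), (9, 1), (9, 2), (9, 3), (9, 4), (9, 5), (9, 6), (9, 7), (12, 0), (12, 1), (12, 2), (12, 3), (12, 4), (12, 5), (12, 6), (12, 7)]
Holes: [(3, 0), (3, 1), (3, 2), (3, 3), (3, 4), (3, 5), (3, 6), (3, 7), (6, 0), (6, 1), (6, 2), (6, 3), (6, 4), (6, 5), (6, 6), (6, 7), (9, 0), (9, 1), (9, 2), (9, 3), (9, 4), (9, 5), (9, 6), (9, 7), (12, 0), (12, 1), (12, 2), (12, 3), (12, 4), (12, 5), (12, 6), (12, 7)]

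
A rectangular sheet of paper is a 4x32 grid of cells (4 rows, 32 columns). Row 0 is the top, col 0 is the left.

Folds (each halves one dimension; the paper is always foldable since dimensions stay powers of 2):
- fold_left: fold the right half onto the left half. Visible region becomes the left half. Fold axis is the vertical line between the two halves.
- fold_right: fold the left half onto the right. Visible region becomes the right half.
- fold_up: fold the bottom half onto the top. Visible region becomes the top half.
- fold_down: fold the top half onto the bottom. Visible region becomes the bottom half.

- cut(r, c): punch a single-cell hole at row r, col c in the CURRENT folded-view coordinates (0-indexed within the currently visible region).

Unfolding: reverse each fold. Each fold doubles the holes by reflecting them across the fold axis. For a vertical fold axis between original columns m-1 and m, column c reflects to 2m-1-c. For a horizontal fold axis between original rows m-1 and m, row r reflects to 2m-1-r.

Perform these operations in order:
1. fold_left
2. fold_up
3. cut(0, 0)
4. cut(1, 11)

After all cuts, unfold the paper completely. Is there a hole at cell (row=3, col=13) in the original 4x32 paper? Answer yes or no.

Answer: no

Derivation:
Op 1 fold_left: fold axis v@16; visible region now rows[0,4) x cols[0,16) = 4x16
Op 2 fold_up: fold axis h@2; visible region now rows[0,2) x cols[0,16) = 2x16
Op 3 cut(0, 0): punch at orig (0,0); cuts so far [(0, 0)]; region rows[0,2) x cols[0,16) = 2x16
Op 4 cut(1, 11): punch at orig (1,11); cuts so far [(0, 0), (1, 11)]; region rows[0,2) x cols[0,16) = 2x16
Unfold 1 (reflect across h@2): 4 holes -> [(0, 0), (1, 11), (2, 11), (3, 0)]
Unfold 2 (reflect across v@16): 8 holes -> [(0, 0), (0, 31), (1, 11), (1, 20), (2, 11), (2, 20), (3, 0), (3, 31)]
Holes: [(0, 0), (0, 31), (1, 11), (1, 20), (2, 11), (2, 20), (3, 0), (3, 31)]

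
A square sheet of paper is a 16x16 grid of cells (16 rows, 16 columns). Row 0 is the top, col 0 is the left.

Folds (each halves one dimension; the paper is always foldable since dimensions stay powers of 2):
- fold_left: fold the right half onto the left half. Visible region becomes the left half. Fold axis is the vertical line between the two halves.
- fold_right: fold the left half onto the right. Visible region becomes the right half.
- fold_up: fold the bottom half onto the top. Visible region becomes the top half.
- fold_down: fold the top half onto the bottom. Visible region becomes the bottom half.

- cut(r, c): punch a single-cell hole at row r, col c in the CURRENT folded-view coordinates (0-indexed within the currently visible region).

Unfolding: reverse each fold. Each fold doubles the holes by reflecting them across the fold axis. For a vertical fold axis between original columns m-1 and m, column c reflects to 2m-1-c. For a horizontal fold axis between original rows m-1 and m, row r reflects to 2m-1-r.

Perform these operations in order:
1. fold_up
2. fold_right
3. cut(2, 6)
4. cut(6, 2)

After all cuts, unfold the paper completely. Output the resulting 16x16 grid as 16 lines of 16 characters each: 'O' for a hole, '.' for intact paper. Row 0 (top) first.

Answer: ................
................
.O............O.
................
................
................
.....O....O.....
................
................
.....O....O.....
................
................
................
.O............O.
................
................

Derivation:
Op 1 fold_up: fold axis h@8; visible region now rows[0,8) x cols[0,16) = 8x16
Op 2 fold_right: fold axis v@8; visible region now rows[0,8) x cols[8,16) = 8x8
Op 3 cut(2, 6): punch at orig (2,14); cuts so far [(2, 14)]; region rows[0,8) x cols[8,16) = 8x8
Op 4 cut(6, 2): punch at orig (6,10); cuts so far [(2, 14), (6, 10)]; region rows[0,8) x cols[8,16) = 8x8
Unfold 1 (reflect across v@8): 4 holes -> [(2, 1), (2, 14), (6, 5), (6, 10)]
Unfold 2 (reflect across h@8): 8 holes -> [(2, 1), (2, 14), (6, 5), (6, 10), (9, 5), (9, 10), (13, 1), (13, 14)]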